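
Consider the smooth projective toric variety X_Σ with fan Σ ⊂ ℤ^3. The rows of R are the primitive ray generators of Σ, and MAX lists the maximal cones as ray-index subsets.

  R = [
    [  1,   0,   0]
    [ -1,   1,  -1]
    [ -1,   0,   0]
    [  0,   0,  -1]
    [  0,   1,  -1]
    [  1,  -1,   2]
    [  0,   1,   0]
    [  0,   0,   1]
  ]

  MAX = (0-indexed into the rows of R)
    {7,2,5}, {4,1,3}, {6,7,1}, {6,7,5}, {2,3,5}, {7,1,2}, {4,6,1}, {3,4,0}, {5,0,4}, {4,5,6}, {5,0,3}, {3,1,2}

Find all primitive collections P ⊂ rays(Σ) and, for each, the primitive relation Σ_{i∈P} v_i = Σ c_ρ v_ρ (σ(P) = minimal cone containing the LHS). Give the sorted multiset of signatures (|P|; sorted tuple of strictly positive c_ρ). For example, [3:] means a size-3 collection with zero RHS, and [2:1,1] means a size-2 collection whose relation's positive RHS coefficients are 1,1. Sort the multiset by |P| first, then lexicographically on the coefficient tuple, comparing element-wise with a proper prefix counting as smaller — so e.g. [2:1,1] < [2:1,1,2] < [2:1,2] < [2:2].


Σ has 11 primitive collections:

  P={0,2}:  v_{0} + v_{2} = 0 — sig = [2:]
  P={3,7}:  v_{3} + v_{7} = 0 — sig = [2:]
  P={0,1}:  v_{0} + v_{1} = v_{4} — sig = [2:1]
  P={1,5}:  v_{1} + v_{5} = v_{7} — sig = [2:1]
  P={2,4}:  v_{2} + v_{4} = v_{1} — sig = [2:1]
  P={3,6}:  v_{3} + v_{6} = v_{4} — sig = [2:1]
  P={4,7}:  v_{4} + v_{7} = v_{6} — sig = [2:1]
  P={0,7}:  v_{0} + v_{7} = v_{4} + v_{5} — sig = [2:1,1]
  P={2,6}:  v_{2} + v_{6} = v_{1} + v_{7} — sig = [2:1,1]
  P={0,6}:  v_{0} + v_{6} = 2·v_{4} + v_{5} — sig = [2:1,2]
  P={3,4,5}:  v_{3} + v_{4} + v_{5} = v_{0} — sig = [3:1]

Sorted signature multiset PRS(X):
    |P|=2: 10 collections, coeffs (), (), (1), (1), (1), (1), (1), (1,1), (1,1), (1,2)
    |P|=3: 1 collection, coeffs (1)


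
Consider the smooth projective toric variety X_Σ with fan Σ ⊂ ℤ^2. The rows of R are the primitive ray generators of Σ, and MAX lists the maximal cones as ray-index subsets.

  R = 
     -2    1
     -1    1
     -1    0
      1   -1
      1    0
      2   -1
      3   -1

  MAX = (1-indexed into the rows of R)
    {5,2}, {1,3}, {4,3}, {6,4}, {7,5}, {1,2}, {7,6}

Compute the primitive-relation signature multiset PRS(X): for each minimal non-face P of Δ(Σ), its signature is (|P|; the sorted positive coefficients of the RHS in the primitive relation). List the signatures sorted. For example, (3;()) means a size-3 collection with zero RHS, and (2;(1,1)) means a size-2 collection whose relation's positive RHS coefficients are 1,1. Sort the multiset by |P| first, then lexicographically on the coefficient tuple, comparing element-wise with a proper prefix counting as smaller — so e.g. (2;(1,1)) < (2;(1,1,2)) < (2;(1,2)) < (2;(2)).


Σ has 14 primitive collections:

  P={1,6}:  v_{1} + v_{6} = 0 ; sig = (2;())
  P={2,4}:  v_{2} + v_{4} = 0 ; sig = (2;())
  P={3,5}:  v_{3} + v_{5} = 0 ; sig = (2;())
  P={1,4}:  v_{1} + v_{4} = v_{3} ; sig = (2;(1))
  P={1,5}:  v_{1} + v_{5} = v_{2} ; sig = (2;(1))
  P={1,7}:  v_{1} + v_{7} = v_{5} ; sig = (2;(1))
  P={2,3}:  v_{2} + v_{3} = v_{1} ; sig = (2;(1))
  P={2,6}:  v_{2} + v_{6} = v_{5} ; sig = (2;(1))
  P={3,6}:  v_{3} + v_{6} = v_{4} ; sig = (2;(1))
  P={3,7}:  v_{3} + v_{7} = v_{6} ; sig = (2;(1))
  P={4,5}:  v_{4} + v_{5} = v_{6} ; sig = (2;(1))
  P={5,6}:  v_{5} + v_{6} = v_{7} ; sig = (2;(1))
  P={2,7}:  v_{2} + v_{7} = 2·v_{5} ; sig = (2;(2))
  P={4,7}:  v_{4} + v_{7} = 2·v_{6} ; sig = (2;(2))

Sorted signature multiset PRS(X):
[(2;()), (2;()), (2;()), (2;(1)), (2;(1)), (2;(1)), (2;(1)), (2;(1)), (2;(1)), (2;(1)), (2;(1)), (2;(1)), (2;(2)), (2;(2))]


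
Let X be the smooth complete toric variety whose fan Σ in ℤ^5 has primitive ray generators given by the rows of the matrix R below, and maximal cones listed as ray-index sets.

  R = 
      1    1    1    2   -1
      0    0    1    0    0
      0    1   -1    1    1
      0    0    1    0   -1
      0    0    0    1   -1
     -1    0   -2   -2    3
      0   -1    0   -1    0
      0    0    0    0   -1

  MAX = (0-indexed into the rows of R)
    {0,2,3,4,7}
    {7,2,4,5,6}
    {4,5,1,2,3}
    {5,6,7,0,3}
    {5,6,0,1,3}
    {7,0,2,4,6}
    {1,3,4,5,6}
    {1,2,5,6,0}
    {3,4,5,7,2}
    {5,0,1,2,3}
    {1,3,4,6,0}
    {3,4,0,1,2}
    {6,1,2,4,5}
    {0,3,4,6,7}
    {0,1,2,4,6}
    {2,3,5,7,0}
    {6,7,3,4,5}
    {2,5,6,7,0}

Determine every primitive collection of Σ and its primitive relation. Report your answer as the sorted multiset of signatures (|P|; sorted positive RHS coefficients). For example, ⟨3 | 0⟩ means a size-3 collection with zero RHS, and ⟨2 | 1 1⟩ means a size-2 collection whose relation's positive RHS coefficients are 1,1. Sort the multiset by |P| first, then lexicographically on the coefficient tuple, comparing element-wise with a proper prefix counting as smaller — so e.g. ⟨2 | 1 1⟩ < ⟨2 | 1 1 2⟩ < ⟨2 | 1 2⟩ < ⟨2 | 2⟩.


3 collections generate NE(X_Σ); each relation:

  P = {1,7}:  v_{1} + v_{7} = v_{3}  ⇒ sig = ⟨2 | 1⟩
  P = {2,3,6}:  v_{2} + v_{3} + v_{6} = 0  ⇒ sig = ⟨3 | 0⟩
  P = {0,4,5}:  v_{0} + v_{4} + v_{5} = v_{2}  ⇒ sig = ⟨3 | 1⟩

Sorted signature multiset PRS(X):
    ⟨2 | 1⟩
    ⟨3 | 0⟩
    ⟨3 | 1⟩


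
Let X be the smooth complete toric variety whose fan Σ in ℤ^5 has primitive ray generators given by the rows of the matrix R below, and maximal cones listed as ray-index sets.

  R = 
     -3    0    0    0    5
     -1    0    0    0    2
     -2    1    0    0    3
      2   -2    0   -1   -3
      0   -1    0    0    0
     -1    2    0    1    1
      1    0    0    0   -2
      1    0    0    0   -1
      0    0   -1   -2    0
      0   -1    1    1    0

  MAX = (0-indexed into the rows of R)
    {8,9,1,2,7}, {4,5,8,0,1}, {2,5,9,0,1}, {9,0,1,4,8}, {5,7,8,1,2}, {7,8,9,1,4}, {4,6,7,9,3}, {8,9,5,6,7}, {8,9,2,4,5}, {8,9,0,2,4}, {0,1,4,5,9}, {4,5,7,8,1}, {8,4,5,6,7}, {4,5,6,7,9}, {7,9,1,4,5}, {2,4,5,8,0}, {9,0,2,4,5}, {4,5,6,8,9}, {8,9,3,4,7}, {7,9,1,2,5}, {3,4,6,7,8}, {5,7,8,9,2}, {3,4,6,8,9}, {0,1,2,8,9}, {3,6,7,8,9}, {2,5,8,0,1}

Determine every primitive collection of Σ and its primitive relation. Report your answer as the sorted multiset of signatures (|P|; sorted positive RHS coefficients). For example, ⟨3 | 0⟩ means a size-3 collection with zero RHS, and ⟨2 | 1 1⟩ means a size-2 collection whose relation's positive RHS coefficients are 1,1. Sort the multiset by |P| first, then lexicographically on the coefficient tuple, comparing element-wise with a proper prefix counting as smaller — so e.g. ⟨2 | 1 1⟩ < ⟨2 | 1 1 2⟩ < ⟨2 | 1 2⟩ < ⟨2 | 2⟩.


|primitive collections| = 14. Relations:

  P = {1,6}:  v_{1} + v_{6} = 0  ⇒ sig = ⟨2 | 0⟩
  P = {3,5}:  v_{3} + v_{5} = v_{6}  ⇒ sig = ⟨2 | 1⟩
  P = {0,6}:  v_{0} + v_{6} = v_{2} + v_{4}  ⇒ sig = ⟨2 | 1 1⟩
  P = {2,3}:  v_{2} + v_{3} = v_{8} + v_{9}  ⇒ sig = ⟨2 | 1 1⟩
  P = {2,6}:  v_{2} + v_{6} = v_{5} + v_{8} + v_{9}  ⇒ sig = ⟨2 | 1 1 1⟩
  P = {0,3}:  v_{0} + v_{3} = v_{1} + v_{4} + v_{8} + v_{9}  ⇒ sig = ⟨2 | 1 1 1 1⟩
  P = {1,3}:  v_{1} + v_{3} = v_{4} + v_{7} + v_{8} + v_{9}  ⇒ sig = ⟨2 | 1 1 1 1⟩
  P = {0,7}:  v_{0} + v_{7} = 2·v_{1}  ⇒ sig = ⟨2 | 2⟩
  P = {1,2,4}:  v_{1} + v_{2} + v_{4} = v_{0}  ⇒ sig = ⟨3 | 1⟩
  P = {2,4,7}:  v_{2} + v_{4} + v_{7} = v_{1}  ⇒ sig = ⟨3 | 1⟩
  P = {1,5,8,9}:  v_{1} + v_{5} + v_{8} + v_{9} = v_{2}  ⇒ sig = ⟨4 | 1⟩
  P = {0,5,8,9}:  v_{0} + v_{5} + v_{8} + v_{9} = 2·v_{2} + v_{4}  ⇒ sig = ⟨4 | 1 2⟩
  P = {4,5,7,8,9}:  v_{4} + v_{5} + v_{7} + v_{8} + v_{9} = 0  ⇒ sig = ⟨5 | 0⟩
  P = {4,6,7,8,9}:  v_{4} + v_{6} + v_{7} + v_{8} + v_{9} = v_{3}  ⇒ sig = ⟨5 | 1⟩

Hence PRS(X_Σ) =
[⟨2 | 0⟩, ⟨2 | 1⟩, ⟨2 | 1 1⟩, ⟨2 | 1 1⟩, ⟨2 | 1 1 1⟩, ⟨2 | 1 1 1 1⟩, ⟨2 | 1 1 1 1⟩, ⟨2 | 2⟩, ⟨3 | 1⟩, ⟨3 | 1⟩, ⟨4 | 1⟩, ⟨4 | 1 2⟩, ⟨5 | 0⟩, ⟨5 | 1⟩]


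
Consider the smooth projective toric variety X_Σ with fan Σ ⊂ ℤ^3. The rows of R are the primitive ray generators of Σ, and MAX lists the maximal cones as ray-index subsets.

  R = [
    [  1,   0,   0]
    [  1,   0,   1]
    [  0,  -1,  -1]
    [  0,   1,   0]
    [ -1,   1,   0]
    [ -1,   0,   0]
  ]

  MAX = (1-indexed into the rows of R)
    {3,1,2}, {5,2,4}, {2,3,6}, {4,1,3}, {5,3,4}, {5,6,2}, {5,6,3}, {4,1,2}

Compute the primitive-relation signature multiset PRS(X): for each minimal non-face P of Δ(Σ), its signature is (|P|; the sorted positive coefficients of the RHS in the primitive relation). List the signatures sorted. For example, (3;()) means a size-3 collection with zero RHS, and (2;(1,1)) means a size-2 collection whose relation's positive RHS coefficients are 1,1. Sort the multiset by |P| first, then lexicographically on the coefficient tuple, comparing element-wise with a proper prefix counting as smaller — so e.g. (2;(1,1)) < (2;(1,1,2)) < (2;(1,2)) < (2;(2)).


Σ has 5 primitive collections:

  P={1,6}:  v_{1} + v_{6} = 0  ⇒ sig = (2;())
  P={1,5}:  v_{1} + v_{5} = v_{4}  ⇒ sig = (2;(1))
  P={4,6}:  v_{4} + v_{6} = v_{5}  ⇒ sig = (2;(1))
  P={2,3,5}:  v_{2} + v_{3} + v_{5} = 0  ⇒ sig = (3;())
  P={2,3,4}:  v_{2} + v_{3} + v_{4} = v_{1}  ⇒ sig = (3;(1))

Sorted signature multiset PRS(X):
    |P|=2: 3 collections, coeffs (), (1), (1)
    |P|=3: 2 collections, coeffs (), (1)


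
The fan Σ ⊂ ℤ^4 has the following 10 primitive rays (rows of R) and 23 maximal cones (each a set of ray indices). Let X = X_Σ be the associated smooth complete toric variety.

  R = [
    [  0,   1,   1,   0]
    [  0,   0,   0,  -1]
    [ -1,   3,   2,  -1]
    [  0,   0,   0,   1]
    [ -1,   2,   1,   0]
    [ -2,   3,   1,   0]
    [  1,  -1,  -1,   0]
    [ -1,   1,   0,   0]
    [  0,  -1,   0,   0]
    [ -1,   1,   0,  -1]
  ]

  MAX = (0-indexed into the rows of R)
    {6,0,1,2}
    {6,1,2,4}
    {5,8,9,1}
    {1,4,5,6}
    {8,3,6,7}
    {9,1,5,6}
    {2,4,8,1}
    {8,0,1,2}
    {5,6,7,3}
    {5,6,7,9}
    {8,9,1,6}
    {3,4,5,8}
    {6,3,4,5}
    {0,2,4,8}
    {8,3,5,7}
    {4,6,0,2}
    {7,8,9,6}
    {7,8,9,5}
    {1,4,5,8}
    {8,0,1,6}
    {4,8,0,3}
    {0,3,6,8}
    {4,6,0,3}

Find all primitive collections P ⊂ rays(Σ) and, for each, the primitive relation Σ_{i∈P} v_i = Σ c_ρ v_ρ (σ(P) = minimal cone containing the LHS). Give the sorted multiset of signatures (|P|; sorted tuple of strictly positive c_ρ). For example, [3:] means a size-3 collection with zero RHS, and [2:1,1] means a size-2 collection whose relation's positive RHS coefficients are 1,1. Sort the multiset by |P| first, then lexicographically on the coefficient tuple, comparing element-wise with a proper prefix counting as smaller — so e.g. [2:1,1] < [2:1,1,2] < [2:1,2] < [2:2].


16 minimal non-faces of Δ(Σ) (on 10 rays):

  • {1,3}:  v_{1} + v_{3} = 0  so sig = [2:]
  • {0,7}:  v_{0} + v_{7} = v_{4}  so sig = [2:1]
  • {1,7}:  v_{1} + v_{7} = v_{9}  so sig = [2:1]
  • {3,9}:  v_{3} + v_{9} = v_{7}  so sig = [2:1]
  • {4,7}:  v_{4} + v_{7} = v_{5}  so sig = [2:1]
  • {0,9}:  v_{0} + v_{9} = v_{1} + v_{4}  so sig = [2:1,1]
  • {2,3}:  v_{2} + v_{3} = v_{0} + v_{4}  so sig = [2:1,1]
  • {4,9}:  v_{4} + v_{9} = v_{1} + v_{5}  so sig = [2:1,1]
  • {2,7}:  v_{2} + v_{7} = v_{1} + 2·v_{4}  so sig = [2:1,2]
  • {2,5}:  v_{2} + v_{5} = v_{1} + 3·v_{4}  so sig = [2:1,3]
  • {0,5}:  v_{0} + v_{5} = 2·v_{4}  so sig = [2:2]
  • {2,9}:  v_{2} + v_{9} = 2·v_{1} + 2·v_{4}  so sig = [2:2,2]
  • {4,6,8}:  v_{4} + v_{6} + v_{8} = 0  so sig = [3:]
  • {0,1,4}:  v_{0} + v_{1} + v_{4} = v_{2}  so sig = [3:1]
  • {5,6,8}:  v_{5} + v_{6} + v_{8} = v_{7}  so sig = [3:1]
  • {2,6,8}:  v_{2} + v_{6} + v_{8} = v_{0} + v_{1}  so sig = [3:1,1]

so the primitive-relation signature multiset is
    [2:]
    [2:1]
    [2:1]
    [2:1]
    [2:1]
    [2:1,1]
    [2:1,1]
    [2:1,1]
    [2:1,2]
    [2:1,3]
    [2:2]
    [2:2,2]
    [3:]
    [3:1]
    [3:1]
    [3:1,1]


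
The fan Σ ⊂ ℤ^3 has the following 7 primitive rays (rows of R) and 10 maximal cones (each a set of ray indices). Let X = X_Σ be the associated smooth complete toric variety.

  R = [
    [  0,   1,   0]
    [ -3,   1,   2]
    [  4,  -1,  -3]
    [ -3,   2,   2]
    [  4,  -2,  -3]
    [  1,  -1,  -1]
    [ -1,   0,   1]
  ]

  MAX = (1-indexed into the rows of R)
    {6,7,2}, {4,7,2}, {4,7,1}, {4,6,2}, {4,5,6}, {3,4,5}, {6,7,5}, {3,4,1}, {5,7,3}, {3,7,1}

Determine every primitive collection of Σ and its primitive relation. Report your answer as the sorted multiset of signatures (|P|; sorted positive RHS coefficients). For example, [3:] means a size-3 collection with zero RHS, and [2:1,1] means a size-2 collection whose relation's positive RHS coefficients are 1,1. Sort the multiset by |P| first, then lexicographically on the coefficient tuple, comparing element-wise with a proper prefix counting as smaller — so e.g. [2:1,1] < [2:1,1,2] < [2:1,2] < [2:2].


Primitive collections (9):

  P={1,2}:  v_{1} + v_{2} = v_{4}  ⟹  sig = [2:1]
  P={1,5}:  v_{1} + v_{5} = v_{3}  ⟹  sig = [2:1]
  P={2,5}:  v_{2} + v_{5} = v_{6}  ⟹  sig = [2:1]
  P={1,6}:  v_{1} + v_{6} = v_{4} + v_{5}  ⟹  sig = [2:1,1]
  P={2,3}:  v_{2} + v_{3} = v_{4} + v_{5}  ⟹  sig = [2:1,1]
  P={3,6}:  v_{3} + v_{6} = v_{4} + 2·v_{5}  ⟹  sig = [2:1,2]
  P={4,5,7}:  v_{4} + v_{5} + v_{7} = 0  ⟹  sig = [3:]
  P={3,4,7}:  v_{3} + v_{4} + v_{7} = v_{1}  ⟹  sig = [3:1]
  P={4,6,7}:  v_{4} + v_{6} + v_{7} = v_{2}  ⟹  sig = [3:1]

Hence PRS(X_Σ) =
    |P|=2: 6 collections, coeffs (1), (1), (1), (1,1), (1,1), (1,2)
    |P|=3: 3 collections, coeffs (), (1), (1)


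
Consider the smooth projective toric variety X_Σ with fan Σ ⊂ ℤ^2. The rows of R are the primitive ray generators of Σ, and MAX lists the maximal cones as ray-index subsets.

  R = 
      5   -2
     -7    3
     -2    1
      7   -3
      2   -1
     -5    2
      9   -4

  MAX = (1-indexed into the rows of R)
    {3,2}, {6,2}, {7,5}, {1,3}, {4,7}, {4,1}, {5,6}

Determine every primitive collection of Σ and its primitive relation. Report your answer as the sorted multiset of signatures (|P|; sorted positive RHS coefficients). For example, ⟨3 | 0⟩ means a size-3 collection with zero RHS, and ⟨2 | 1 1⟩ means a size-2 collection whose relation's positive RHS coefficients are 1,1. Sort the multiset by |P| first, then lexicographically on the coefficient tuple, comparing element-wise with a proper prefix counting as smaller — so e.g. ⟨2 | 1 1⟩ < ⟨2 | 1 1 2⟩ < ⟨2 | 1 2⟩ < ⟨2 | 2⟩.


|primitive collections| = 14. Relations:

  • {1,6}:  v_{1} + v_{6} = 0  ⇒ sig = ⟨2 | 0⟩
  • {2,4}:  v_{2} + v_{4} = 0  ⇒ sig = ⟨2 | 0⟩
  • {3,5}:  v_{3} + v_{5} = 0  ⇒ sig = ⟨2 | 0⟩
  • {1,2}:  v_{1} + v_{2} = v_{3}  ⇒ sig = ⟨2 | 1⟩
  • {1,5}:  v_{1} + v_{5} = v_{4}  ⇒ sig = ⟨2 | 1⟩
  • {2,5}:  v_{2} + v_{5} = v_{6}  ⇒ sig = ⟨2 | 1⟩
  • {2,7}:  v_{2} + v_{7} = v_{5}  ⇒ sig = ⟨2 | 1⟩
  • {3,4}:  v_{3} + v_{4} = v_{1}  ⇒ sig = ⟨2 | 1⟩
  • {3,6}:  v_{3} + v_{6} = v_{2}  ⇒ sig = ⟨2 | 1⟩
  • {3,7}:  v_{3} + v_{7} = v_{4}  ⇒ sig = ⟨2 | 1⟩
  • {4,5}:  v_{4} + v_{5} = v_{7}  ⇒ sig = ⟨2 | 1⟩
  • {4,6}:  v_{4} + v_{6} = v_{5}  ⇒ sig = ⟨2 | 1⟩
  • {1,7}:  v_{1} + v_{7} = 2·v_{4}  ⇒ sig = ⟨2 | 2⟩
  • {6,7}:  v_{6} + v_{7} = 2·v_{5}  ⇒ sig = ⟨2 | 2⟩

so the primitive-relation signature multiset is
{ ⟨2 | 0⟩ ×3,  ⟨2 | 1⟩ ×9,  ⟨2 | 2⟩ ×2 }


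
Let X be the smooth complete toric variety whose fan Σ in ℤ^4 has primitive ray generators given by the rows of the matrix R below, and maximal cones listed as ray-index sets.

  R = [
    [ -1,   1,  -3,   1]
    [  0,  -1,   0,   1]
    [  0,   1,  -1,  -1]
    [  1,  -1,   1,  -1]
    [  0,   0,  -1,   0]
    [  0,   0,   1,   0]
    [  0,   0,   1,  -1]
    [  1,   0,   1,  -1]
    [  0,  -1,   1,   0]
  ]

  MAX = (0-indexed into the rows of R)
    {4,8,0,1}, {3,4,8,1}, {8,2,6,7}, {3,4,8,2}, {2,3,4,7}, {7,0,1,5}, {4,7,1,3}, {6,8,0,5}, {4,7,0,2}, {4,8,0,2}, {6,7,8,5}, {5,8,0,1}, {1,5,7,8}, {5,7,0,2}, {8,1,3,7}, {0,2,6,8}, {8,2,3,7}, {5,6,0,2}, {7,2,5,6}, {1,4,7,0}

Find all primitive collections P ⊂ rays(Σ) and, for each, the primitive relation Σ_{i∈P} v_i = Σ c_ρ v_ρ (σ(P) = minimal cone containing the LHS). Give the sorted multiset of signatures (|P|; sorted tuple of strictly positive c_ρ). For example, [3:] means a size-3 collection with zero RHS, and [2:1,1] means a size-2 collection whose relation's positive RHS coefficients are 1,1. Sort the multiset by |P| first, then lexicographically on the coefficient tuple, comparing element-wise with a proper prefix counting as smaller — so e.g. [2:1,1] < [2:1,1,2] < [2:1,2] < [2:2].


Δ(Σ) — 9 vertices, 11 min non-faces:

  P={4,5}:  v_{4} + v_{5} = 0  →  sig = [2:]
  P={1,2}:  v_{1} + v_{2} = v_{4}  →  sig = [2:1]
  P={1,6}:  v_{1} + v_{6} = v_{8}  →  sig = [2:1]
  P={3,5}:  v_{3} + v_{5} = v_{7} + v_{8}  →  sig = [2:1,1]
  P={4,6}:  v_{4} + v_{6} = v_{2} + v_{8}  →  sig = [2:1,1]
  P={3,6}:  v_{3} + v_{6} = v_{2} + v_{7} + 2·v_{8}  →  sig = [2:1,1,2]
  P={0,3}:  v_{0} + v_{3} = 2·v_{4}  →  sig = [2:2]
  P={0,6,7}:  v_{0} + v_{6} + v_{7} = v_{2}  →  sig = [3:1]
  P={0,7,8}:  v_{0} + v_{7} + v_{8} = v_{4}  →  sig = [3:1]
  P={2,5,8}:  v_{2} + v_{5} + v_{8} = v_{6}  →  sig = [3:1]
  P={4,7,8}:  v_{4} + v_{7} + v_{8} = v_{3}  →  sig = [3:1]

Hence PRS(X_Σ) =
{ [2:],  [2:1] ×2,  [2:1,1] ×2,  [2:1,1,2],  [2:2],  [3:1] ×4 }


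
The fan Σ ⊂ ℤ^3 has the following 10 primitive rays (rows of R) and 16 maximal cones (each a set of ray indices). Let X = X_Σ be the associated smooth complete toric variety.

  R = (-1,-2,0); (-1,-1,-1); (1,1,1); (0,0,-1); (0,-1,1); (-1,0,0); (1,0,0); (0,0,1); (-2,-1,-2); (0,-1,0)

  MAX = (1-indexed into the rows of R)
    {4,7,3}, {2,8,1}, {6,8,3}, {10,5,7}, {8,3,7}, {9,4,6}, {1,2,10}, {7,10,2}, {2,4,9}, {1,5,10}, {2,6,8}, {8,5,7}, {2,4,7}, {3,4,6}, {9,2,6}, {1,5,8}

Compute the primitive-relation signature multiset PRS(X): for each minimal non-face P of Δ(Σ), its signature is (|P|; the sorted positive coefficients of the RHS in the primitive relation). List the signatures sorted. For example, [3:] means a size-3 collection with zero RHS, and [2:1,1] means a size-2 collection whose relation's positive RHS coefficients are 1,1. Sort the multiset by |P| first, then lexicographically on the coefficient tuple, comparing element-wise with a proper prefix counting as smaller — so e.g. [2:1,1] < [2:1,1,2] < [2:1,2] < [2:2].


Σ has 23 primitive collections:

  P = {2,3}:  v_{2} + v_{3} = 0 ; sig = [2:]
  P = {4,8}:  v_{4} + v_{8} = 0 ; sig = [2:]
  P = {6,7}:  v_{6} + v_{7} = 0 ; sig = [2:]
  P = {1,3}:  v_{1} + v_{3} = v_{5} ; sig = [2:1]
  P = {2,5}:  v_{2} + v_{5} = v_{1} ; sig = [2:1]
  P = {4,5}:  v_{4} + v_{5} = v_{10} ; sig = [2:1]
  P = {8,10}:  v_{8} + v_{10} = v_{5} ; sig = [2:1]
  P = {1,4}:  v_{1} + v_{4} = v_{2} + v_{10} ; sig = [2:1,1]
  P = {3,9}:  v_{3} + v_{9} = v_{4} + v_{6} ; sig = [2:1,1]
  P = {3,10}:  v_{3} + v_{10} = v_{7} + v_{8} ; sig = [2:1,1]
  P = {4,10}:  v_{4} + v_{10} = v_{2} + v_{7} ; sig = [2:1,1]
  P = {6,10}:  v_{6} + v_{10} = v_{2} + v_{8} ; sig = [2:1,1]
  P = {7,9}:  v_{7} + v_{9} = v_{2} + v_{4} ; sig = [2:1,1]
  P = {8,9}:  v_{8} + v_{9} = v_{2} + v_{6} ; sig = [2:1,1]
  P = {3,5}:  v_{3} + v_{5} = v_{7} + 2·v_{8} ; sig = [2:1,2]
  P = {5,6}:  v_{5} + v_{6} = v_{2} + 2·v_{8} ; sig = [2:1,2]
  P = {5,9}:  v_{5} + v_{9} = 2·v_{2} + v_{8} ; sig = [2:1,2]
  P = {1,9}:  v_{1} + v_{9} = 3·v_{2} + v_{8} ; sig = [2:1,3]
  P = {1,7}:  v_{1} + v_{7} = 2·v_{10} ; sig = [2:2]
  P = {9,10}:  v_{9} + v_{10} = 2·v_{2} ; sig = [2:2]
  P = {1,6}:  v_{1} + v_{6} = 2·v_{2} + 2·v_{8} ; sig = [2:2,2]
  P = {2,4,6}:  v_{2} + v_{4} + v_{6} = v_{9} ; sig = [3:1]
  P = {2,7,8}:  v_{2} + v_{7} + v_{8} = v_{10} ; sig = [3:1]

Signatures (|P|; sorted positive RHS coefficients), sorted:
[[2:], [2:], [2:], [2:1], [2:1], [2:1], [2:1], [2:1,1], [2:1,1], [2:1,1], [2:1,1], [2:1,1], [2:1,1], [2:1,1], [2:1,2], [2:1,2], [2:1,2], [2:1,3], [2:2], [2:2], [2:2,2], [3:1], [3:1]]


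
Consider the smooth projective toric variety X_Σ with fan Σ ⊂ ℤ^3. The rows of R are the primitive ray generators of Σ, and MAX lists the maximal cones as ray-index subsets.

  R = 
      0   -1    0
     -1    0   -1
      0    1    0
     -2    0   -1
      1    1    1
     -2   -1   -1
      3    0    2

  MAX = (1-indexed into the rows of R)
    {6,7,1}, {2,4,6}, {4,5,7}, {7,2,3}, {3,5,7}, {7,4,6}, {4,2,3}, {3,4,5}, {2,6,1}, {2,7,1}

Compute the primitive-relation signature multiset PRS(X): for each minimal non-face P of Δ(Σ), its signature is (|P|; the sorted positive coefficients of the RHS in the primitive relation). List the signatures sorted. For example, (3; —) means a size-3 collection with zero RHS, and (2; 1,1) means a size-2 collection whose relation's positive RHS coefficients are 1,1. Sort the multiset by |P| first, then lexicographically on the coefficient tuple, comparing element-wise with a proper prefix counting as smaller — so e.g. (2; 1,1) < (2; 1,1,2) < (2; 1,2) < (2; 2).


Σ has 9 primitive collections:

  • {1,3}:  v_{1} + v_{3} = 0  ⟹  sig = (2; —)
  • {1,4}:  v_{1} + v_{4} = v_{6}  ⟹  sig = (2; 1)
  • {2,5}:  v_{2} + v_{5} = v_{3}  ⟹  sig = (2; 1)
  • {3,6}:  v_{3} + v_{6} = v_{4}  ⟹  sig = (2; 1)
  • {1,5}:  v_{1} + v_{5} = v_{4} + v_{7}  ⟹  sig = (2; 1,1)
  • {5,6}:  v_{5} + v_{6} = 2·v_{4} + v_{7}  ⟹  sig = (2; 1,2)
  • {2,4,7}:  v_{2} + v_{4} + v_{7} = 0  ⟹  sig = (3; —)
  • {2,6,7}:  v_{2} + v_{6} + v_{7} = v_{1}  ⟹  sig = (3; 1)
  • {3,4,7}:  v_{3} + v_{4} + v_{7} = v_{5}  ⟹  sig = (3; 1)

Signatures (|P|; sorted positive RHS coefficients), sorted:
{ (2; —),  (2; 1) ×3,  (2; 1,1),  (2; 1,2),  (3; —),  (3; 1) ×2 }


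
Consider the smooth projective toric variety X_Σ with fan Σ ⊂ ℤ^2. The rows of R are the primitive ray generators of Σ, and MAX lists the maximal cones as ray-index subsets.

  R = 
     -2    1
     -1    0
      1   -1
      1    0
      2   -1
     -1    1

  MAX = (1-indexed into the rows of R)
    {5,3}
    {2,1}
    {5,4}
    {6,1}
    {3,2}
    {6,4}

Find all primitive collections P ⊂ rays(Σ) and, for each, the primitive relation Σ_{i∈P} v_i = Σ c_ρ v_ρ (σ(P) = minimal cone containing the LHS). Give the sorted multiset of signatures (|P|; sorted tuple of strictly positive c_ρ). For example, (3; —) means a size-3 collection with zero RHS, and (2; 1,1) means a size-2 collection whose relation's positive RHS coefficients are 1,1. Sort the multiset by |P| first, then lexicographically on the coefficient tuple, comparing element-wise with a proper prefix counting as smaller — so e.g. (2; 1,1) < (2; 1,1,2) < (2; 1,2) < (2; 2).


Primitive collections (9):

  P = {1,5}:  v_{1} + v_{5} = 0  ⟹  sig = (2; —)
  P = {2,4}:  v_{2} + v_{4} = 0  ⟹  sig = (2; —)
  P = {3,6}:  v_{3} + v_{6} = 0  ⟹  sig = (2; —)
  P = {1,3}:  v_{1} + v_{3} = v_{2}  ⟹  sig = (2; 1)
  P = {1,4}:  v_{1} + v_{4} = v_{6}  ⟹  sig = (2; 1)
  P = {2,5}:  v_{2} + v_{5} = v_{3}  ⟹  sig = (2; 1)
  P = {2,6}:  v_{2} + v_{6} = v_{1}  ⟹  sig = (2; 1)
  P = {3,4}:  v_{3} + v_{4} = v_{5}  ⟹  sig = (2; 1)
  P = {5,6}:  v_{5} + v_{6} = v_{4}  ⟹  sig = (2; 1)

Hence PRS(X_Σ) =
[(2; —), (2; —), (2; —), (2; 1), (2; 1), (2; 1), (2; 1), (2; 1), (2; 1)]


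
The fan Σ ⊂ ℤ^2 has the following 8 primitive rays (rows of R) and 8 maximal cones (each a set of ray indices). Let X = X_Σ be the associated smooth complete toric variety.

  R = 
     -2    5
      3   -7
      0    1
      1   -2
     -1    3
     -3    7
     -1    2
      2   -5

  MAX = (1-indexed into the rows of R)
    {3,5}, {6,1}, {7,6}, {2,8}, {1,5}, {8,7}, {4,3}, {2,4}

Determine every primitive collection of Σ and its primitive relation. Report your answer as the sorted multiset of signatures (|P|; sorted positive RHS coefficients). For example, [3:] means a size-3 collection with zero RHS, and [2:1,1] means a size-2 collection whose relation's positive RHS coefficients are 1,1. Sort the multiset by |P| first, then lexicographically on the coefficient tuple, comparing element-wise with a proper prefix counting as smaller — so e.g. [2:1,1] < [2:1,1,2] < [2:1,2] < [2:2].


The 20 primitive collections of Σ (r=8, n=2):

  P = {1,8}:  v_{1} + v_{8} = 0  ⟹  sig = [2:]
  P = {2,6}:  v_{2} + v_{6} = 0  ⟹  sig = [2:]
  P = {4,7}:  v_{4} + v_{7} = 0  ⟹  sig = [2:]
  P = {1,2}:  v_{1} + v_{2} = v_{4}  ⟹  sig = [2:1]
  P = {1,4}:  v_{1} + v_{4} = v_{5}  ⟹  sig = [2:1]
  P = {1,7}:  v_{1} + v_{7} = v_{6}  ⟹  sig = [2:1]
  P = {2,7}:  v_{2} + v_{7} = v_{8}  ⟹  sig = [2:1]
  P = {3,7}:  v_{3} + v_{7} = v_{5}  ⟹  sig = [2:1]
  P = {4,5}:  v_{4} + v_{5} = v_{3}  ⟹  sig = [2:1]
  P = {4,6}:  v_{4} + v_{6} = v_{1}  ⟹  sig = [2:1]
  P = {4,8}:  v_{4} + v_{8} = v_{2}  ⟹  sig = [2:1]
  P = {5,7}:  v_{5} + v_{7} = v_{1}  ⟹  sig = [2:1]
  P = {5,8}:  v_{5} + v_{8} = v_{4}  ⟹  sig = [2:1]
  P = {6,8}:  v_{6} + v_{8} = v_{7}  ⟹  sig = [2:1]
  P = {3,6}:  v_{3} + v_{6} = v_{1} + v_{5}  ⟹  sig = [2:1,1]
  P = {1,3}:  v_{1} + v_{3} = 2·v_{5}  ⟹  sig = [2:2]
  P = {2,5}:  v_{2} + v_{5} = 2·v_{4}  ⟹  sig = [2:2]
  P = {3,8}:  v_{3} + v_{8} = 2·v_{4}  ⟹  sig = [2:2]
  P = {5,6}:  v_{5} + v_{6} = 2·v_{1}  ⟹  sig = [2:2]
  P = {2,3}:  v_{2} + v_{3} = 3·v_{4}  ⟹  sig = [2:3]

Sorted signature multiset PRS(X):
{ [2:] ×3,  [2:1] ×11,  [2:1,1],  [2:2] ×4,  [2:3] }


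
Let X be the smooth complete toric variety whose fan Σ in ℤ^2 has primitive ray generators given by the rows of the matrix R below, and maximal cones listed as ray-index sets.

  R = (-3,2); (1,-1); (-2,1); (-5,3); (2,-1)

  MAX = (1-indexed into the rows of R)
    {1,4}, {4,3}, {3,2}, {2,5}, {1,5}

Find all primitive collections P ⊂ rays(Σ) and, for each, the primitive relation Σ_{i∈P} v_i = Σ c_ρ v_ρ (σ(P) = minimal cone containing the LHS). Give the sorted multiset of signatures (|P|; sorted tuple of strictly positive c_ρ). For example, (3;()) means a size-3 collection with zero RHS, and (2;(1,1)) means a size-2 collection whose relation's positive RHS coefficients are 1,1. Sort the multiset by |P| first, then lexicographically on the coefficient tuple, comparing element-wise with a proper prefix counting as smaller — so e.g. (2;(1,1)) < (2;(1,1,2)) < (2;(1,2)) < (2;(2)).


The 5 primitive collections of Σ (r=5, n=2):

  • {3,5}:  v_{3} + v_{5} = 0  ⇒ sig = (2;())
  • {1,2}:  v_{1} + v_{2} = v_{3}  ⇒ sig = (2;(1))
  • {1,3}:  v_{1} + v_{3} = v_{4}  ⇒ sig = (2;(1))
  • {4,5}:  v_{4} + v_{5} = v_{1}  ⇒ sig = (2;(1))
  • {2,4}:  v_{2} + v_{4} = 2·v_{3}  ⇒ sig = (2;(2))

so the primitive-relation signature multiset is
{ (2;()),  (2;(1)) ×3,  (2;(2)) }


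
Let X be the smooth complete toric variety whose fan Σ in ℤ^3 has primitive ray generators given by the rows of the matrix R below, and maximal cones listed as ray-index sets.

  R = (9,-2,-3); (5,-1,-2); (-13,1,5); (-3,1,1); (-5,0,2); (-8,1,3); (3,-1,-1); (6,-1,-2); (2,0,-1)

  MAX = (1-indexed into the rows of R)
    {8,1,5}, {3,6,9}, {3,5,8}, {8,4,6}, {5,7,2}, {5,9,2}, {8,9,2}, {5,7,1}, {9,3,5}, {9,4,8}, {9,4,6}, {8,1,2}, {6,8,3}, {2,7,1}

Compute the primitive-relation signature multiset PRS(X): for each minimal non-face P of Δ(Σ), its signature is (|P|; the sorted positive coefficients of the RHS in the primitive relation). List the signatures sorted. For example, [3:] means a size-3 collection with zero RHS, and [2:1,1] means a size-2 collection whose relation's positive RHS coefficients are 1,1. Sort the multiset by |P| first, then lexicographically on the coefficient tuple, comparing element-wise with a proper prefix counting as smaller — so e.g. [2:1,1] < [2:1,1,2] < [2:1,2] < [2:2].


20 minimal non-faces of Δ(Σ) (on 9 rays):

  • {4,7}:  v_{4} + v_{7} = 0  ⇒ sig = [2:]
  • {1,4}:  v_{1} + v_{4} = v_{8}  ⇒ sig = [2:1]
  • {2,4}:  v_{2} + v_{4} = v_{9}  ⇒ sig = [2:1]
  • {4,5}:  v_{4} + v_{5} = v_{6}  ⇒ sig = [2:1]
  • {5,6}:  v_{5} + v_{6} = v_{3}  ⇒ sig = [2:1]
  • {6,7}:  v_{6} + v_{7} = v_{5}  ⇒ sig = [2:1]
  • {7,8}:  v_{7} + v_{8} = v_{1}  ⇒ sig = [2:1]
  • {7,9}:  v_{7} + v_{9} = v_{2}  ⇒ sig = [2:1]
  • {1,6}:  v_{1} + v_{6} = v_{5} + v_{8}  ⇒ sig = [2:1,1]
  • {1,9}:  v_{1} + v_{9} = v_{2} + v_{8}  ⇒ sig = [2:1,1]
  • {2,6}:  v_{2} + v_{6} = v_{5} + v_{9}  ⇒ sig = [2:1,1]
  • {1,3}:  v_{1} + v_{3} = 2·v_{5} + v_{8}  ⇒ sig = [2:1,2]
  • {2,3}:  v_{2} + v_{3} = 2·v_{5} + v_{9}  ⇒ sig = [2:1,2]
  • {3,4}:  v_{3} + v_{4} = 2·v_{6}  ⇒ sig = [2:2]
  • {3,7}:  v_{3} + v_{7} = 2·v_{5}  ⇒ sig = [2:2]
  • {6,8,9}:  v_{6} + v_{8} + v_{9} = 0  ⇒ sig = [3:]
  • {3,8,9}:  v_{3} + v_{8} + v_{9} = v_{5}  ⇒ sig = [3:1]
  • {5,8,9}:  v_{5} + v_{8} + v_{9} = v_{7}  ⇒ sig = [3:1]
  • {2,5,8}:  v_{2} + v_{5} + v_{8} = 2·v_{7}  ⇒ sig = [3:2]
  • {1,2,5}:  v_{1} + v_{2} + v_{5} = 3·v_{7}  ⇒ sig = [3:3]

Signatures (|P|; sorted positive RHS coefficients), sorted:
    |P|=2: 15 collections, coeffs (), (1), (1), (1), (1), (1), (1), (1), (1,1), (1,1), (1,1), (1,2), (1,2), (2), (2)
    |P|=3: 5 collections, coeffs (), (1), (1), (2), (3)


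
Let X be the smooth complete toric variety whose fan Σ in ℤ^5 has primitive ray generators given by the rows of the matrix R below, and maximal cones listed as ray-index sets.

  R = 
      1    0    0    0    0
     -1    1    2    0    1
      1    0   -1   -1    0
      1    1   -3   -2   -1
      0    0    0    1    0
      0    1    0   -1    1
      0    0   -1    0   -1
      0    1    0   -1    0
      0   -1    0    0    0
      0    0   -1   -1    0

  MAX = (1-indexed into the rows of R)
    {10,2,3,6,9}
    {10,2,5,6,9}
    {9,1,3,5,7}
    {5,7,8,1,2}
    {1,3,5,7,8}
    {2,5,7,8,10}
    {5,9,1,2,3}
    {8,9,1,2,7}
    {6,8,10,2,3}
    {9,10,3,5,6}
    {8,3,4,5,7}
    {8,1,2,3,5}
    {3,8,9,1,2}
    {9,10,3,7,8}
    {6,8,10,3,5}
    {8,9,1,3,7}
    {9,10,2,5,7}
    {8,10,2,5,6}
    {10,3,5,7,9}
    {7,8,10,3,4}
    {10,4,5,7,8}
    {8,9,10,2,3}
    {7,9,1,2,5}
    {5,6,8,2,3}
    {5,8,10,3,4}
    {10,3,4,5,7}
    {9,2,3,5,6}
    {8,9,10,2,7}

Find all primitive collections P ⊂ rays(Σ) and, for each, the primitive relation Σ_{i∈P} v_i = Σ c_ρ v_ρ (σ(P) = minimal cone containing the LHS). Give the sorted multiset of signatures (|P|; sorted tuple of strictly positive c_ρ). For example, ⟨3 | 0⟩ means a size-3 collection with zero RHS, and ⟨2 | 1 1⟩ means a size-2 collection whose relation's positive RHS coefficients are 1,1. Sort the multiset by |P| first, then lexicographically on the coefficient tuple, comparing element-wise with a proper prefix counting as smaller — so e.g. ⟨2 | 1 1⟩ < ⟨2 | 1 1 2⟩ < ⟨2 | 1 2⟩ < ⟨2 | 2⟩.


The 12 primitive collections of Σ (r=10, n=5):

  P={1,10}:  v_{1} + v_{10} = v_{3}  ⟹  sig = ⟨2 | 1⟩
  P={4,9}:  v_{4} + v_{9} = v_{3} + v_{7} + v_{10}  ⟹  sig = ⟨2 | 1 1 1⟩
  P={6,7}:  v_{6} + v_{7} = v_{5} + v_{8} + v_{10}  ⟹  sig = ⟨2 | 1 1 1⟩
  P={1,4}:  v_{1} + v_{4} = 2·v_{3} + v_{5} + v_{7} + v_{8}  ⟹  sig = ⟨2 | 1 1 1 2⟩
  P={1,6}:  v_{1} + v_{6} = v_{2} + 2·v_{3} + v_{5}  ⟹  sig = ⟨2 | 1 1 2⟩
  P={2,4}:  v_{2} + v_{4} = v_{5} + 2·v_{8} + v_{10}  ⟹  sig = ⟨2 | 1 1 2⟩
  P={4,6}:  v_{4} + v_{6} = v_{3} + 2·v_{5} + 2·v_{8} + 2·v_{10}  ⟹  sig = ⟨2 | 1 2 2 2⟩
  P={5,8,9}:  v_{5} + v_{8} + v_{9} = 0  ⟹  sig = ⟨3 | 0⟩
  P={2,3,7}:  v_{2} + v_{3} + v_{7} = v_{8}  ⟹  sig = ⟨3 | 1⟩
  P={6,8,9}:  v_{6} + v_{8} + v_{9} = v_{2} + v_{3} + v_{10}  ⟹  sig = ⟨3 | 1 1 1⟩
  P={2,3,5,10}:  v_{2} + v_{3} + v_{5} + v_{10} = v_{6}  ⟹  sig = ⟨4 | 1⟩
  P={3,5,7,8,10}:  v_{3} + v_{5} + v_{7} + v_{8} + v_{10} = v_{4}  ⟹  sig = ⟨5 | 1⟩

so the primitive-relation signature multiset is
[⟨2 | 1⟩, ⟨2 | 1 1 1⟩, ⟨2 | 1 1 1⟩, ⟨2 | 1 1 1 2⟩, ⟨2 | 1 1 2⟩, ⟨2 | 1 1 2⟩, ⟨2 | 1 2 2 2⟩, ⟨3 | 0⟩, ⟨3 | 1⟩, ⟨3 | 1 1 1⟩, ⟨4 | 1⟩, ⟨5 | 1⟩]


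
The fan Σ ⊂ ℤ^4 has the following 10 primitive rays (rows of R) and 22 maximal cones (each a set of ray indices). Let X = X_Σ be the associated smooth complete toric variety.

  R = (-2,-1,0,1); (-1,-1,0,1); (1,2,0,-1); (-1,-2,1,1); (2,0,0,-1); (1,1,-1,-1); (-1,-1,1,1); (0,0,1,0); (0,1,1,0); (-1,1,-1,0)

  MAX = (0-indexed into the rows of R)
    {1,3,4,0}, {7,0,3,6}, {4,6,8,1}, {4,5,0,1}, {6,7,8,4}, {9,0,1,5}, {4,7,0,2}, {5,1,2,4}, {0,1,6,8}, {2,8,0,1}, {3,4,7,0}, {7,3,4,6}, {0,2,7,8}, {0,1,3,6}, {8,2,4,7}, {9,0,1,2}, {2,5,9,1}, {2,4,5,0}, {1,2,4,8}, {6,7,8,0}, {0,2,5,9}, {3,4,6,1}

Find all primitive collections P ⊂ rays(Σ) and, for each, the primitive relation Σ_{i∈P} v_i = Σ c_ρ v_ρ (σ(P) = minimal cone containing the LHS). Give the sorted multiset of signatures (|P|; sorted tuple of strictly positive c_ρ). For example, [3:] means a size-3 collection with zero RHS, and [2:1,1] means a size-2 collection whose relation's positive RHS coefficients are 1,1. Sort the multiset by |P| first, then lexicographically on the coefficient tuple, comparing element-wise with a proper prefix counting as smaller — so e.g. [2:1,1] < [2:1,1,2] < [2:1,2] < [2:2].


Δ(Σ) — 10 vertices, 17 min non-faces:

  P={5,6}:  v_{5} + v_{6} = 0  ⟹  sig = [2:]
  P={1,7}:  v_{1} + v_{7} = v_{6}  ⟹  sig = [2:1]
  P={2,3}:  v_{2} + v_{3} = v_{7}  ⟹  sig = [2:1]
  P={2,6}:  v_{2} + v_{6} = v_{8}  ⟹  sig = [2:1]
  P={3,9}:  v_{3} + v_{9} = v_{0}  ⟹  sig = [2:1]
  P={4,9}:  v_{4} + v_{9} = v_{5}  ⟹  sig = [2:1]
  P={5,8}:  v_{5} + v_{8} = v_{2}  ⟹  sig = [2:1]
  P={3,5}:  v_{3} + v_{5} = v_{0} + v_{4}  ⟹  sig = [2:1,1]
  P={3,8}:  v_{3} + v_{8} = v_{6} + v_{7}  ⟹  sig = [2:1,1]
  P={7,9}:  v_{7} + v_{9} = v_{0} + v_{2}  ⟹  sig = [2:1,1]
  P={5,7}:  v_{5} + v_{7} = v_{0} + v_{2} + v_{4}  ⟹  sig = [2:1,1,1]
  P={6,9}:  v_{6} + v_{9} = v_{0} + v_{1} + v_{2}  ⟹  sig = [2:1,1,1]
  P={8,9}:  v_{8} + v_{9} = v_{0} + v_{1} + 2·v_{2}  ⟹  sig = [2:1,1,2]
  P={0,4,6}:  v_{0} + v_{4} + v_{6} = v_{3}  ⟹  sig = [3:1]
  P={0,4,8}:  v_{0} + v_{4} + v_{8} = v_{7}  ⟹  sig = [3:1]
  P={0,1,2,4}:  v_{0} + v_{1} + v_{2} + v_{4} = 0  ⟹  sig = [4:]
  P={0,1,2,5}:  v_{0} + v_{1} + v_{2} + v_{5} = v_{9}  ⟹  sig = [4:1]

Signatures (|P|; sorted positive RHS coefficients), sorted:
[[2:], [2:1], [2:1], [2:1], [2:1], [2:1], [2:1], [2:1,1], [2:1,1], [2:1,1], [2:1,1,1], [2:1,1,1], [2:1,1,2], [3:1], [3:1], [4:], [4:1]]


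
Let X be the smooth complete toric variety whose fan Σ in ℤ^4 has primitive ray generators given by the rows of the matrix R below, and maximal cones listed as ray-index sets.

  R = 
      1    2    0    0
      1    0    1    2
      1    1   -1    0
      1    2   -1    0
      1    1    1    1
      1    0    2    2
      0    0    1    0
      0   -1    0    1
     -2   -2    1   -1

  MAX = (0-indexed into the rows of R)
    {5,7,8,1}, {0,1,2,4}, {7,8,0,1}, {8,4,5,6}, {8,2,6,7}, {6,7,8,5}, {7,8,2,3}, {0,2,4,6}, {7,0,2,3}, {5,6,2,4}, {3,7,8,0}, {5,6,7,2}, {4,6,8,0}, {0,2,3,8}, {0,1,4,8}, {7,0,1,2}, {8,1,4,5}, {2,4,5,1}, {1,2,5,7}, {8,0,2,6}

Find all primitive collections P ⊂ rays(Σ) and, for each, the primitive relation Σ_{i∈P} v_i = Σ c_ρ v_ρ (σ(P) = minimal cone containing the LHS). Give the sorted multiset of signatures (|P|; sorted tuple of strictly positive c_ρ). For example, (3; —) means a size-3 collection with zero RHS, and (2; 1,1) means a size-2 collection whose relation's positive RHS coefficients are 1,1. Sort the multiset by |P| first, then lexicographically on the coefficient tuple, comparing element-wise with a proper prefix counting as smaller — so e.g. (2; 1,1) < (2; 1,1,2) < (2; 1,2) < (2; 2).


Δ(Σ) — 9 vertices, 12 min non-faces:

  P = {1,6}:  v_{1} + v_{6} = v_{5}  ⟹  sig = (2; 1)
  P = {3,6}:  v_{3} + v_{6} = v_{0}  ⟹  sig = (2; 1)
  P = {4,7}:  v_{4} + v_{7} = v_{1}  ⟹  sig = (2; 1)
  P = {3,5}:  v_{3} + v_{5} = v_{0} + v_{1}  ⟹  sig = (2; 1,1)
  P = {3,4}:  v_{3} + v_{4} = 2·v_{0} + v_{7}  ⟹  sig = (2; 1,2)
  P = {0,5}:  v_{0} + v_{5} = 2·v_{4}  ⟹  sig = (2; 2)
  P = {1,3}:  v_{1} + v_{3} = 2·v_{0} + 2·v_{7}  ⟹  sig = (2; 2,2)
  P = {0,6,7}:  v_{0} + v_{6} + v_{7} = v_{4}  ⟹  sig = (3; 1)
  P = {2,4,8}:  v_{2} + v_{4} + v_{8} = v_{6}  ⟹  sig = (3; 1)
  P = {1,2,8}:  v_{1} + v_{2} + v_{8} = v_{6} + v_{7}  ⟹  sig = (3; 1,1)
  P = {2,5,8}:  v_{2} + v_{5} + v_{8} = 2·v_{6} + v_{7}  ⟹  sig = (3; 1,2)
  P = {0,2,7,8}:  v_{0} + v_{2} + v_{7} + v_{8} = 0  ⟹  sig = (4; —)

so the primitive-relation signature multiset is
    |P|=2: 7 collections, coeffs (1), (1), (1), (1,1), (1,2), (2), (2,2)
    |P|=3: 4 collections, coeffs (1), (1), (1,1), (1,2)
    |P|=4: 1 collection, coeffs ()


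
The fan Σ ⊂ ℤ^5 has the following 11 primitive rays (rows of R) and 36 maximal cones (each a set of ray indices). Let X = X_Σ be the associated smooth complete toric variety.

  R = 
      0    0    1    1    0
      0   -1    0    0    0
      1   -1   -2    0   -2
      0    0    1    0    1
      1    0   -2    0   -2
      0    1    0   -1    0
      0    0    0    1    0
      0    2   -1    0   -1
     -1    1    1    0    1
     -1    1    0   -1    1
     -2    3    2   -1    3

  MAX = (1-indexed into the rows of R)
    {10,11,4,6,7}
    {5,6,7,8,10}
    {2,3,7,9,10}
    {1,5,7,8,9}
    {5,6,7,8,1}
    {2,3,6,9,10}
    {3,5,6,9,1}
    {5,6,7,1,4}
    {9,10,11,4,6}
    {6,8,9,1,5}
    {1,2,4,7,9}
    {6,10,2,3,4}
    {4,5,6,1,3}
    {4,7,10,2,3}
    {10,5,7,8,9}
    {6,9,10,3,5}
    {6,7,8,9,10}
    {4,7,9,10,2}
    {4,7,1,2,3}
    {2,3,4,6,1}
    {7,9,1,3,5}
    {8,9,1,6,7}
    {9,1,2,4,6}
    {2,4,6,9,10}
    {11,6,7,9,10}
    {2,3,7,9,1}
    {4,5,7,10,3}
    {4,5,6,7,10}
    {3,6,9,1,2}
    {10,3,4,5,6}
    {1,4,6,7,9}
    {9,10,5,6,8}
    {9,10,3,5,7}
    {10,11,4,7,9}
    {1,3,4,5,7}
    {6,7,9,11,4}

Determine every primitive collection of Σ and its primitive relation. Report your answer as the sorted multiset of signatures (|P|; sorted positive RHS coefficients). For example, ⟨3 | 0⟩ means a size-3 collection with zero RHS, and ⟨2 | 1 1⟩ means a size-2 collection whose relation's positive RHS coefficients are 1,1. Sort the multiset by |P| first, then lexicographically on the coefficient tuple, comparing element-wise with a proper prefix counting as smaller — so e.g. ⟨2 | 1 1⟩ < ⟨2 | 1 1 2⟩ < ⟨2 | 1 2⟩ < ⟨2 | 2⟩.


Primitive collections (16):

  {1,10}:  v_{1} + v_{10} = v_{9}  →  sig = ⟨2 | 1⟩
  {2,5}:  v_{2} + v_{5} = v_{3}  →  sig = ⟨2 | 1⟩
  {2,8}:  v_{2} + v_{8} = v_{5} + v_{9}  →  sig = ⟨2 | 1 1⟩
  {2,11}:  v_{2} + v_{11} = v_{4} + v_{9} + v_{10}  →  sig = ⟨2 | 1 1 1⟩
  {3,11}:  v_{3} + v_{11} = v_{6} + v_{7} + v_{10}  →  sig = ⟨2 | 1 1 1⟩
  {1,11}:  v_{1} + v_{11} = v_{4} + v_{6} + v_{7} + 2·v_{9}  →  sig = ⟨2 | 1 1 1 2⟩
  {8,11}:  v_{8} + v_{11} = 3·v_{6} + 3·v_{7} + v_{9} + v_{10}  →  sig = ⟨2 | 1 1 3 3⟩
  {3,8}:  v_{3} + v_{8} = 2·v_{5} + v_{9}  →  sig = ⟨2 | 1 2⟩
  {5,11}:  v_{5} + v_{11} = 2·v_{6} + 2·v_{7} + v_{10}  →  sig = ⟨2 | 1 2 2⟩
  {4,8}:  v_{4} + v_{8} = 2·v_{6} + 2·v_{7}  →  sig = ⟨2 | 2 2⟩
  {2,6,7}:  v_{2} + v_{6} + v_{7} = 0  →  sig = ⟨3 | 0⟩
  {3,4,9}:  v_{3} + v_{4} + v_{9} = 0  →  sig = ⟨3 | 0⟩
  {3,6,7}:  v_{3} + v_{6} + v_{7} = v_{5}  →  sig = ⟨3 | 1⟩
  {4,5,9}:  v_{4} + v_{5} + v_{9} = v_{6} + v_{7}  →  sig = ⟨3 | 1 1⟩
  {5,6,7,9}:  v_{5} + v_{6} + v_{7} + v_{9} = v_{8}  →  sig = ⟨4 | 1⟩
  {4,6,7,9,10}:  v_{4} + v_{6} + v_{7} + v_{9} + v_{10} = v_{11}  →  sig = ⟨5 | 1⟩

so the primitive-relation signature multiset is
    ⟨2 | 1⟩
    ⟨2 | 1⟩
    ⟨2 | 1 1⟩
    ⟨2 | 1 1 1⟩
    ⟨2 | 1 1 1⟩
    ⟨2 | 1 1 1 2⟩
    ⟨2 | 1 1 3 3⟩
    ⟨2 | 1 2⟩
    ⟨2 | 1 2 2⟩
    ⟨2 | 2 2⟩
    ⟨3 | 0⟩
    ⟨3 | 0⟩
    ⟨3 | 1⟩
    ⟨3 | 1 1⟩
    ⟨4 | 1⟩
    ⟨5 | 1⟩


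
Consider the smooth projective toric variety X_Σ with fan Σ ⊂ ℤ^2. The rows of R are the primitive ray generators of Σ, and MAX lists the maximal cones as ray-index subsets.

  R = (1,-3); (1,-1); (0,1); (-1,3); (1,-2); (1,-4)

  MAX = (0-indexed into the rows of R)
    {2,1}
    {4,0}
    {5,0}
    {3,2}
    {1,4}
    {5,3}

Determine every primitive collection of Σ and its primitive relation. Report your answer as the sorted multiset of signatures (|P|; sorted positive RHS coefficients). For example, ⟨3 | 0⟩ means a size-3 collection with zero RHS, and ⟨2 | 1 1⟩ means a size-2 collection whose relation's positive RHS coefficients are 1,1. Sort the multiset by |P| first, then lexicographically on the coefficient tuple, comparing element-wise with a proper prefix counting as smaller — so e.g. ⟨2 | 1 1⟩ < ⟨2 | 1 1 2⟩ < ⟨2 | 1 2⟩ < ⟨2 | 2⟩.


Minimal non-faces — 9 found among 6 rays, 6 max cones:

  P = {0,3}:  v_{0} + v_{3} = 0 — sig = ⟨2 | 0⟩
  P = {0,2}:  v_{0} + v_{2} = v_{4} — sig = ⟨2 | 1⟩
  P = {2,4}:  v_{2} + v_{4} = v_{1} — sig = ⟨2 | 1⟩
  P = {2,5}:  v_{2} + v_{5} = v_{0} — sig = ⟨2 | 1⟩
  P = {3,4}:  v_{3} + v_{4} = v_{2} — sig = ⟨2 | 1⟩
  P = {1,5}:  v_{1} + v_{5} = v_{0} + v_{4} — sig = ⟨2 | 1 1⟩
  P = {0,1}:  v_{0} + v_{1} = 2·v_{4} — sig = ⟨2 | 2⟩
  P = {1,3}:  v_{1} + v_{3} = 2·v_{2} — sig = ⟨2 | 2⟩
  P = {4,5}:  v_{4} + v_{5} = 2·v_{0} — sig = ⟨2 | 2⟩

so the primitive-relation signature multiset is
{ ⟨2 | 0⟩,  ⟨2 | 1⟩ ×4,  ⟨2 | 1 1⟩,  ⟨2 | 2⟩ ×3 }
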